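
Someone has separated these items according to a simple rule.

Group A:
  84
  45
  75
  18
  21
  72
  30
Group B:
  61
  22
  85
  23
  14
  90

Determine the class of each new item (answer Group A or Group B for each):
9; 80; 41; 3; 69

Group A, Group B, Group B, Group A, Group A

The distinguishing property — multiple of 3 AND at most 84 — holds for all the 'Group A' cases and none of the 'Group B' cases.
9 — 9 = 3·3, 9 ≤ 84, hence Group A.
80 — 80 = 3·26 + 2, 80 ≤ 84, hence Group B.
41 — 41 = 3·13 + 2, 41 ≤ 84, hence Group B.
3 — 3 = 3·1, 3 ≤ 84, hence Group A.
69 — 69 = 3·23, 69 ≤ 84, hence Group A.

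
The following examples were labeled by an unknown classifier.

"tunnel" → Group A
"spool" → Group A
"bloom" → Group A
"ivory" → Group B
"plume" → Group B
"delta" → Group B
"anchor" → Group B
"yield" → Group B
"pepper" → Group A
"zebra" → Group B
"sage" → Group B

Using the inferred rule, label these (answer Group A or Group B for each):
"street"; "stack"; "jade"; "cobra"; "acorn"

Group A, Group B, Group B, Group B, Group B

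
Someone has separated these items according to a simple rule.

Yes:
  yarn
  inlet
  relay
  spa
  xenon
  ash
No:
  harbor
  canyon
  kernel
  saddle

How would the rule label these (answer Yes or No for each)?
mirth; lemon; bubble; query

Yes, Yes, No, Yes

Rule: length ≤ 5. This holds for each 'Yes' example and fails for each 'No' one.
mirth: length 5, passes → Yes. lemon: length 5, passes → Yes. bubble: length 6, does not fit → No. query: length 5, passes → Yes.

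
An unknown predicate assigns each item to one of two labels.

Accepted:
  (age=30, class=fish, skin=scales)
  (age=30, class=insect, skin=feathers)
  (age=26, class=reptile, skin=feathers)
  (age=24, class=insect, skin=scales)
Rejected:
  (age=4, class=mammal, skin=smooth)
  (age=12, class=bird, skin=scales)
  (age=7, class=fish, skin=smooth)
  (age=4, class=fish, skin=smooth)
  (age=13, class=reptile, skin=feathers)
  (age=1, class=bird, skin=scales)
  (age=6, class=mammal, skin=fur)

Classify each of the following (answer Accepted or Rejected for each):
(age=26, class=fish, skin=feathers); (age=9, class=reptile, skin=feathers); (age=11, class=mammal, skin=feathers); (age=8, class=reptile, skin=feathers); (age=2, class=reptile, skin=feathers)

The simplest hypothesis consistent with all the labels is: age ≥ 24.
(age=26, class=fish, skin=feathers) — age = 26, hence Accepted.
(age=9, class=reptile, skin=feathers) — age = 9, hence Rejected.
(age=11, class=mammal, skin=feathers) — age = 11, hence Rejected.
(age=8, class=reptile, skin=feathers) — age = 8, hence Rejected.
(age=2, class=reptile, skin=feathers) — age = 2, hence Rejected.

Accepted, Rejected, Rejected, Rejected, Rejected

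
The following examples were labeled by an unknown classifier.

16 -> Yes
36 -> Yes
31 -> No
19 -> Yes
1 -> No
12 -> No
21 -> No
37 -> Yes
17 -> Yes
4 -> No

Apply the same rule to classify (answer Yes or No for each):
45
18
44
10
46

Yes, Yes, Yes, No, Yes

The rule appears to be: digit sum ≥ 5.
45: digit sum 4+5 = 9 — meets the rule, so Yes.
18: digit sum 1+8 = 9 — meets the rule, so Yes.
44: digit sum 4+4 = 8 — meets the rule, so Yes.
10: digit sum 1+0 = 1 — lacks this property, so No.
46: digit sum 4+6 = 10 — meets the rule, so Yes.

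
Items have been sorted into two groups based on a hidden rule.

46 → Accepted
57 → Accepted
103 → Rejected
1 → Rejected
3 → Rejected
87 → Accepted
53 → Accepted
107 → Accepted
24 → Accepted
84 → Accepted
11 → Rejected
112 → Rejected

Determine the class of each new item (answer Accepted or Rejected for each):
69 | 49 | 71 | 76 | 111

The common property of the 'Accepted' items is: digit sum ≥ 5. No 'Rejected' item has it.

Accepted, Accepted, Accepted, Accepted, Rejected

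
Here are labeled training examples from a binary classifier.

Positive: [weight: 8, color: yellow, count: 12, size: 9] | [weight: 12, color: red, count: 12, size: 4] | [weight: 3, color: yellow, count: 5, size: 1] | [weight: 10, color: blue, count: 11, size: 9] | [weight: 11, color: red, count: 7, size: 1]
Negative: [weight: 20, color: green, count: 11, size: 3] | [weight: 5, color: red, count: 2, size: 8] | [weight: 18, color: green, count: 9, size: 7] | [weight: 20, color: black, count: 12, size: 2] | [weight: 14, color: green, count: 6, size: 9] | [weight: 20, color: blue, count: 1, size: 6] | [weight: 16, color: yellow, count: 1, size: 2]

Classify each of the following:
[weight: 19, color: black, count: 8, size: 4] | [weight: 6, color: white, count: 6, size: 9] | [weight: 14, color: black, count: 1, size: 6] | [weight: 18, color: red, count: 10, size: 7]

The classifier is using: weight ≤ 12 AND count ≥ 5.
[weight: 19, color: black, count: 8, size: 4]: weight = 19, count = 8 — fails this test, so Negative. [weight: 6, color: white, count: 6, size: 9]: weight = 6, count = 6 — meets the rule, so Positive. [weight: 14, color: black, count: 1, size: 6]: weight = 14, count = 1 — fails this test, so Negative. [weight: 18, color: red, count: 10, size: 7]: weight = 18, count = 10 — fails this test, so Negative.

Negative, Positive, Negative, Negative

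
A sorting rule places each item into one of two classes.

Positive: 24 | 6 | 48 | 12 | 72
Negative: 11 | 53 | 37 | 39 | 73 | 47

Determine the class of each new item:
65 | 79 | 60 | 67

'Positive' ⟺ even.
65: Negative (65 is odd).
79: Negative (79 is odd).
60: Positive (60 is even).
67: Negative (67 is odd).

Negative, Negative, Positive, Negative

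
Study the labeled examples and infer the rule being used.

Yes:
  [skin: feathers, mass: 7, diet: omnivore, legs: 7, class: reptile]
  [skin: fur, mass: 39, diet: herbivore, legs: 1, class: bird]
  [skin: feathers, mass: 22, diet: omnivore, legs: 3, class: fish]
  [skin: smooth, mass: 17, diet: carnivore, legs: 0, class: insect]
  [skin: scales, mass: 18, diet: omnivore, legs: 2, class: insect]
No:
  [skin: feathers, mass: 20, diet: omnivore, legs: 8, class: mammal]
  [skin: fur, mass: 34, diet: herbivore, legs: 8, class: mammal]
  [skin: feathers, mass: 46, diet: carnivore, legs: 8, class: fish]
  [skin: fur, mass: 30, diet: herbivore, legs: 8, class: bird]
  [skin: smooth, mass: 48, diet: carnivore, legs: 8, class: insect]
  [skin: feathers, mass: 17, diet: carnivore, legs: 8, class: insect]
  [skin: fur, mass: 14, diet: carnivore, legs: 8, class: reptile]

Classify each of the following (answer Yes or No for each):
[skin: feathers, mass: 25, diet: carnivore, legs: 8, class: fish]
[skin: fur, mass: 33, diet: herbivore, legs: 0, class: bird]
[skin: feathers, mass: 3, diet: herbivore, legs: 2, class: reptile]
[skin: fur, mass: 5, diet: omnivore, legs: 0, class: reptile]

Rule: legs ≤ 7. This holds for each 'Yes' example and fails for each 'No' one.
[skin: feathers, mass: 25, diet: carnivore, legs: 8, class: fish]: No (legs = 8).
[skin: fur, mass: 33, diet: herbivore, legs: 0, class: bird]: Yes (legs = 0).
[skin: feathers, mass: 3, diet: herbivore, legs: 2, class: reptile]: Yes (legs = 2).
[skin: fur, mass: 5, diet: omnivore, legs: 0, class: reptile]: Yes (legs = 0).

No, Yes, Yes, Yes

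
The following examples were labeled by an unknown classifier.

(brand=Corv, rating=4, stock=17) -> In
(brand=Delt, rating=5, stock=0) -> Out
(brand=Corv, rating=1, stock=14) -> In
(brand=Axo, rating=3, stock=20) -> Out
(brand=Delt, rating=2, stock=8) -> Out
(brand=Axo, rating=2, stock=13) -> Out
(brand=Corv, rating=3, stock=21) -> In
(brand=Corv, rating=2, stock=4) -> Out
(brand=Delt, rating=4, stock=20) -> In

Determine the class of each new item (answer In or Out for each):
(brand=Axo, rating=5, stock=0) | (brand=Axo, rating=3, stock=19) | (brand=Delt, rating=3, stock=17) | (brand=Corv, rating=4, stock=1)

Rule: brand is not Axo AND stock ≥ 13. This holds for each 'In' example and fails for each 'Out' one.
(brand=Axo, rating=5, stock=0): Out (brand is Axo, stock = 0). (brand=Axo, rating=3, stock=19): Out (brand is Axo, stock = 19). (brand=Delt, rating=3, stock=17): In (brand is Delt, stock = 17). (brand=Corv, rating=4, stock=1): Out (brand is Corv, stock = 1).

Out, Out, In, Out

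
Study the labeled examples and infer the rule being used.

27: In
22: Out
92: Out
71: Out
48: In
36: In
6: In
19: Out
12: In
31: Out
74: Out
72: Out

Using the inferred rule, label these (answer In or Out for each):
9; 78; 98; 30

In, Out, Out, In

The distinguishing property — multiple of 3 AND at most 48 — holds for all the 'In' cases and none of the 'Out' cases.
9: 9 = 3·3, 9 ≤ 48 — has this property, so In. 78: 78 = 3·26, 78 > 48 — fails the rule, so Out. 98: 98 = 3·32 + 2, 98 > 48 — fails the rule, so Out. 30: 30 = 3·10, 30 ≤ 48 — has this property, so In.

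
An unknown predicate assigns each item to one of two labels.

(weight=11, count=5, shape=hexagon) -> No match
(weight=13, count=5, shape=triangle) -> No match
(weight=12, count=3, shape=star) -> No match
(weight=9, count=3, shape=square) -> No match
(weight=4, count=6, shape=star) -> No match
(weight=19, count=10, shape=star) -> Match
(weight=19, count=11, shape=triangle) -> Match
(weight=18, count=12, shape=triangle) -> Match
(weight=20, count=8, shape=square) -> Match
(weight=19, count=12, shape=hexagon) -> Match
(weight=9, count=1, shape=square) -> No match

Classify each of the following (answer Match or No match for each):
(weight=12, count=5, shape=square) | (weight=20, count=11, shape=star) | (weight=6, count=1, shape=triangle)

No match, Match, No match

A rule that fits every label: count ≥ 8 — true of each 'Match' example, false of each 'No match' one.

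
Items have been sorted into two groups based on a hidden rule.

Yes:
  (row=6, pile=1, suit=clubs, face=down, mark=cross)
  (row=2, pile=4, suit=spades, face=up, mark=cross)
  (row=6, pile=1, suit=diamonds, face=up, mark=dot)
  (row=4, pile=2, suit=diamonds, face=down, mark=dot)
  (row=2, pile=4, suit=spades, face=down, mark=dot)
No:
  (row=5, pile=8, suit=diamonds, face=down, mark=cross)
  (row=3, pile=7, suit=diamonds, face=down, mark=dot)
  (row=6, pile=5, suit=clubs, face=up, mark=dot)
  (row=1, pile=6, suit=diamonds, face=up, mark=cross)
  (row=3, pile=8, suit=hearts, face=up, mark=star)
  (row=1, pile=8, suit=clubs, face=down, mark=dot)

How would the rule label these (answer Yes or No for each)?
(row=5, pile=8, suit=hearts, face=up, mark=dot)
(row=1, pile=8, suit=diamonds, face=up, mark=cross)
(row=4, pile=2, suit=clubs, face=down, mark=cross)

No, No, Yes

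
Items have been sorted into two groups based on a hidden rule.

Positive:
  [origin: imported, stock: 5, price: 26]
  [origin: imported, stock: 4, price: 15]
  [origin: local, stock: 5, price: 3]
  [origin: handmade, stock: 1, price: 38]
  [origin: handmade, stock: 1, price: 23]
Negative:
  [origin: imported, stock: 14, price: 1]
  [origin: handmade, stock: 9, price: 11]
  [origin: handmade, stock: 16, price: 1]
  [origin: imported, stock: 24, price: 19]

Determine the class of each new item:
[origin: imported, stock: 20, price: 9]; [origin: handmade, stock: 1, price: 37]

Negative, Positive

One predicate separates the groups cleanly: stock ≤ 5.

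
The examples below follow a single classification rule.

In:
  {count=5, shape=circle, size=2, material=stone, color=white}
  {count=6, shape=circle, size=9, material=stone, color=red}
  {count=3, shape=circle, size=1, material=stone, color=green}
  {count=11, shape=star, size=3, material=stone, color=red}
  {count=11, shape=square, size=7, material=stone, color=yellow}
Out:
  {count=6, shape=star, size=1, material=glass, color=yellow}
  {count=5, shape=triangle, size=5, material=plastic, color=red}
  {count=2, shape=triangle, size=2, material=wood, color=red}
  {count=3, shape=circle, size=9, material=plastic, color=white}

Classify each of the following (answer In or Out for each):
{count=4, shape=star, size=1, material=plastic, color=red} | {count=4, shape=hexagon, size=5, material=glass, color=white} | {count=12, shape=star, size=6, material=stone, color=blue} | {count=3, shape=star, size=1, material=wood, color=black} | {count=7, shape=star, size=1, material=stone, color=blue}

Out, Out, In, Out, In

Rule: material is stone. This holds for each 'In' example and fails for each 'Out' one.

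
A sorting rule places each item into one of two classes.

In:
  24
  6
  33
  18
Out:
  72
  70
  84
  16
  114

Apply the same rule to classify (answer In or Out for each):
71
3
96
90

Out, In, Out, Out

'In' ⟺ multiple of 3 AND at most 33.
71 → 71 = 3·23 + 2, 71 > 33 → Out.
3 → 3 = 3·1, 3 ≤ 33 → In.
96 → 96 = 3·32, 96 > 33 → Out.
90 → 90 = 3·30, 90 > 33 → Out.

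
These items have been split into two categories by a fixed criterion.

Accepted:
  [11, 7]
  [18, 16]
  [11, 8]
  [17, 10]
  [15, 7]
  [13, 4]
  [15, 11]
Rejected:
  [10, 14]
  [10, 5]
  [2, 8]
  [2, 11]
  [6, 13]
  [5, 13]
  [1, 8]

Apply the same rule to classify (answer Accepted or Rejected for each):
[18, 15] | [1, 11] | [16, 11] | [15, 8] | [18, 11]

One predicate separates the groups cleanly: first ≥ 11.

Accepted, Rejected, Accepted, Accepted, Accepted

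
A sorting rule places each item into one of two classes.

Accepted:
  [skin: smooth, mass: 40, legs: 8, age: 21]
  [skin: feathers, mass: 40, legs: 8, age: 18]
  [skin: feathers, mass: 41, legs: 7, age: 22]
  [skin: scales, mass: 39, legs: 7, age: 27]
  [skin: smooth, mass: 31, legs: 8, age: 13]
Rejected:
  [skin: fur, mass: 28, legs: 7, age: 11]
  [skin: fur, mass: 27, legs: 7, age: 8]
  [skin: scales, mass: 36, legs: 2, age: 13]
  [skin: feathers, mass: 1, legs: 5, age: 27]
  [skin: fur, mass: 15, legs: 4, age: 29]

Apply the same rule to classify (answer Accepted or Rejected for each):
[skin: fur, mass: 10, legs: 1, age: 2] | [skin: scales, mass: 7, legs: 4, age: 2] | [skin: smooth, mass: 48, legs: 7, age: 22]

The pattern is that an item is 'Accepted' exactly when: legs ≥ 7 AND age ≥ 13.

Rejected, Rejected, Accepted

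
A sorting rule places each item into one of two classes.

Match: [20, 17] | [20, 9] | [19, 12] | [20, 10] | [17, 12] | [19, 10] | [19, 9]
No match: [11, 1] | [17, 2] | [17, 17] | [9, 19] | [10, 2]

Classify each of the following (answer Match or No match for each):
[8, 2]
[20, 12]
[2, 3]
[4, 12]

No match, Match, No match, No match

One predicate separates the groups cleanly: first > second AND sum ≥ 28.
[8, 2]: 8 > 2, 8+2 = 10 — doesn't qualify, so No match. [20, 12]: 20 > 12, 20+12 = 32 — meets the rule, so Match. [2, 3]: 2 < 3, 2+3 = 5 — doesn't qualify, so No match. [4, 12]: 4 < 12, 4+12 = 16 — doesn't qualify, so No match.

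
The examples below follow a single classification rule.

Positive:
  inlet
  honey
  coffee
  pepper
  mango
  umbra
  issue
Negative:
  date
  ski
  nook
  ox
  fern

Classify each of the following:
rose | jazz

Negative, Negative

Every 'Positive' example satisfies: length ≥ 5. None of the 'Negative' examples do.
rose — length 4, hence Negative. jazz — length 4, hence Negative.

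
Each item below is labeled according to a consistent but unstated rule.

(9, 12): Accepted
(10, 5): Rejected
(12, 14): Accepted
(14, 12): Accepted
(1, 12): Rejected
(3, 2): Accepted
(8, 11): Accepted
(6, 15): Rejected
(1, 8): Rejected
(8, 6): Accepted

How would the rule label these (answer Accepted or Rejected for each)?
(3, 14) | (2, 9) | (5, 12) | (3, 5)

Rejected, Rejected, Rejected, Accepted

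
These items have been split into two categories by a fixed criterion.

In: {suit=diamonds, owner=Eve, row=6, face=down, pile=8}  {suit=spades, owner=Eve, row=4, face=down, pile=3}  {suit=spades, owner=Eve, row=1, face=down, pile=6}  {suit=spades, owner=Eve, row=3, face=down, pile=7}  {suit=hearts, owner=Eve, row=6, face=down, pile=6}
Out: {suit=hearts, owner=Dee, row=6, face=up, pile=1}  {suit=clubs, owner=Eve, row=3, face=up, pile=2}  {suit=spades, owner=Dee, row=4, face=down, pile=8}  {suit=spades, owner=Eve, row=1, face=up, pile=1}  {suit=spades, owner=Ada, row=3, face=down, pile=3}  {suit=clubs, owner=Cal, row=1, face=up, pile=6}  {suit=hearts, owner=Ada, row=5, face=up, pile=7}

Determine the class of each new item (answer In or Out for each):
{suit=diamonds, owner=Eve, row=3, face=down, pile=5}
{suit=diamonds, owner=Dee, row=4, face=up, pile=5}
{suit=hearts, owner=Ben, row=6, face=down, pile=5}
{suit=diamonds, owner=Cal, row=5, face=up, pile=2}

The rule appears to be: face is down AND owner is Eve.
In: {suit=diamonds, owner=Eve, row=3, face=down, pile=5}, since face is down, owner is Eve.
Out: {suit=diamonds, owner=Dee, row=4, face=up, pile=5}, since face is up, owner is Dee.
Out: {suit=hearts, owner=Ben, row=6, face=down, pile=5}, since face is down, owner is Ben.
Out: {suit=diamonds, owner=Cal, row=5, face=up, pile=2}, since face is up, owner is Cal.

In, Out, Out, Out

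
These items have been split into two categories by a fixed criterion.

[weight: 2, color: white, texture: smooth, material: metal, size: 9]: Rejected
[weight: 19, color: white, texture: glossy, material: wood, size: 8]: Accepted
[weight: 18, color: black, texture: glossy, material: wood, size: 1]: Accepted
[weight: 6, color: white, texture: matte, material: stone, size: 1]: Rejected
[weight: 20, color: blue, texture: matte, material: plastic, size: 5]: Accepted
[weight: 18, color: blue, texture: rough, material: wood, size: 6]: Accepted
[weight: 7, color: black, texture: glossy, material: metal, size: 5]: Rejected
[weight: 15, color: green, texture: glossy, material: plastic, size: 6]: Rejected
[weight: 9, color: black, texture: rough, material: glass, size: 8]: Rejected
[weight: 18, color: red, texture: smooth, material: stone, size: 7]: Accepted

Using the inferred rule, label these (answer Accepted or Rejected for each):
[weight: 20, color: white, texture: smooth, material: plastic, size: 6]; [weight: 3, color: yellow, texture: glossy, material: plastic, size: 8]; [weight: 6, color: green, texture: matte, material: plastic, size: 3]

Accepted, Rejected, Rejected

The simplest hypothesis consistent with all the labels is: weight ≥ 18.
[weight: 20, color: white, texture: smooth, material: plastic, size: 6] — weight = 20, hence Accepted.
[weight: 3, color: yellow, texture: glossy, material: plastic, size: 8] — weight = 3, hence Rejected.
[weight: 6, color: green, texture: matte, material: plastic, size: 3] — weight = 6, hence Rejected.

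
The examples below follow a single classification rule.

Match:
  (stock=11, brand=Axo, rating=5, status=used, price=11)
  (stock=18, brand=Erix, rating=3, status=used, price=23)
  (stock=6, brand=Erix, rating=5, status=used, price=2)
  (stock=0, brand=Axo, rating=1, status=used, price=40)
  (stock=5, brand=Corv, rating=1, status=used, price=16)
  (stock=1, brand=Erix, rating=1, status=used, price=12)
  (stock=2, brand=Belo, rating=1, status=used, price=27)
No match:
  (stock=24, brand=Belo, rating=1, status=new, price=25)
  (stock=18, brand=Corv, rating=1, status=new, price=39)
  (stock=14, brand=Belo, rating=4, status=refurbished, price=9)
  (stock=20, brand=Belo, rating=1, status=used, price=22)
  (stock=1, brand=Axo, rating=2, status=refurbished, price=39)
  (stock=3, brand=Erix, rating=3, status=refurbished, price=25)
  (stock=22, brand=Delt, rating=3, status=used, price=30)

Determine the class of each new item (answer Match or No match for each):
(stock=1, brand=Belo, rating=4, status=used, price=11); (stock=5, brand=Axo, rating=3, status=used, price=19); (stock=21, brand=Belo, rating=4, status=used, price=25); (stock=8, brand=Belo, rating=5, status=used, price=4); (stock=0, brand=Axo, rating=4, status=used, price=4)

Every 'Match' example satisfies: status is used AND stock ≤ 18. None of the 'No match' examples do.
Match: (stock=1, brand=Belo, rating=4, status=used, price=11), since status is used, stock = 1.
Match: (stock=5, brand=Axo, rating=3, status=used, price=19), since status is used, stock = 5.
No match: (stock=21, brand=Belo, rating=4, status=used, price=25), since status is used, stock = 21.
Match: (stock=8, brand=Belo, rating=5, status=used, price=4), since status is used, stock = 8.
Match: (stock=0, brand=Axo, rating=4, status=used, price=4), since status is used, stock = 0.

Match, Match, No match, Match, Match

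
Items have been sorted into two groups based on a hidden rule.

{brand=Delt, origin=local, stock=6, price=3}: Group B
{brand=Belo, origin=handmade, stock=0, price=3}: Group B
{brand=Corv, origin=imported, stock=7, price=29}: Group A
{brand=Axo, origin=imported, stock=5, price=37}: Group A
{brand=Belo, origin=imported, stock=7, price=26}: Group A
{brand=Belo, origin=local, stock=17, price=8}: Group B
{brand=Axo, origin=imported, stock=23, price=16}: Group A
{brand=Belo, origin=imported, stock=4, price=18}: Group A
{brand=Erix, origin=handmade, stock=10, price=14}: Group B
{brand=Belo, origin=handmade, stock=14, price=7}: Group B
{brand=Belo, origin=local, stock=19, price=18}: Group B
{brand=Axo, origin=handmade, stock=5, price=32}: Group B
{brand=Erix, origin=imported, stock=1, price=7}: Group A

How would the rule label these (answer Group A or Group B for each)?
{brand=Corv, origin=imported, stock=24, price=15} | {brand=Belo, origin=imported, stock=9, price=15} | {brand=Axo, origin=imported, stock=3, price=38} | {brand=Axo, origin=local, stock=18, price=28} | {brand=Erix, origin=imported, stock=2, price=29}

Group A, Group A, Group A, Group B, Group A

One predicate separates the groups cleanly: origin is imported.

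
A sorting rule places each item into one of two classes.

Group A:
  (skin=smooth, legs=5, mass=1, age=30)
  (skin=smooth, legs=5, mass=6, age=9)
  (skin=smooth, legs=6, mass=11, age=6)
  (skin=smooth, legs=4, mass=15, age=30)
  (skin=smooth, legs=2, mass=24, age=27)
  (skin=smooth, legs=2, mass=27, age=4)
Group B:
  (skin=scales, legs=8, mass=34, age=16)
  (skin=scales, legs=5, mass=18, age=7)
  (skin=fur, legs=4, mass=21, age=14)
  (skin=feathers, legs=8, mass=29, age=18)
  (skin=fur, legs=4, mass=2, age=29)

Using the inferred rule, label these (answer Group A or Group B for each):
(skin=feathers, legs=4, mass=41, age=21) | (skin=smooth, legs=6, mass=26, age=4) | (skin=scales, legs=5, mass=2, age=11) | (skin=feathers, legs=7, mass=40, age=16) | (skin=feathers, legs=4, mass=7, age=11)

Looking at the examples, the only property every 'Group A' case has and every 'Group B' case lacks is: skin is smooth.
(skin=feathers, legs=4, mass=41, age=21) → skin is feathers → Group B. (skin=smooth, legs=6, mass=26, age=4) → skin is smooth → Group A. (skin=scales, legs=5, mass=2, age=11) → skin is scales → Group B. (skin=feathers, legs=7, mass=40, age=16) → skin is feathers → Group B. (skin=feathers, legs=4, mass=7, age=11) → skin is feathers → Group B.

Group B, Group A, Group B, Group B, Group B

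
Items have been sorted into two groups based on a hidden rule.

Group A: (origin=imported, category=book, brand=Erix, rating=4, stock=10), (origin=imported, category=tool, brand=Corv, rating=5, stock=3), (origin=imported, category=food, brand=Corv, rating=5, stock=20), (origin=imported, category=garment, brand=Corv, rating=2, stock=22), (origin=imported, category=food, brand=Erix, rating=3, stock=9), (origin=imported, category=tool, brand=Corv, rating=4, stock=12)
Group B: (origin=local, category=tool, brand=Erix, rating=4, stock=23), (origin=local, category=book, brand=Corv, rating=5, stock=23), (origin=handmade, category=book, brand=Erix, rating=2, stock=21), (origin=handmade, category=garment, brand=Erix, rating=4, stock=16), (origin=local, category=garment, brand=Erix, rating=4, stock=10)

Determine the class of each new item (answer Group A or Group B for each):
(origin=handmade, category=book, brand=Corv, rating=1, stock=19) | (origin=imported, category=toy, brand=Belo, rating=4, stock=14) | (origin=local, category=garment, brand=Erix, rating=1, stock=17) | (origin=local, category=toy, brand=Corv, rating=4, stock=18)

Group B, Group A, Group B, Group B

Checking candidate rules against both groups, what survives is: origin is imported.
(origin=handmade, category=book, brand=Corv, rating=1, stock=19): origin is handmade, does not pass → Group B. (origin=imported, category=toy, brand=Belo, rating=4, stock=14): origin is imported, qualifies → Group A. (origin=local, category=garment, brand=Erix, rating=1, stock=17): origin is local, does not pass → Group B. (origin=local, category=toy, brand=Corv, rating=4, stock=18): origin is local, does not pass → Group B.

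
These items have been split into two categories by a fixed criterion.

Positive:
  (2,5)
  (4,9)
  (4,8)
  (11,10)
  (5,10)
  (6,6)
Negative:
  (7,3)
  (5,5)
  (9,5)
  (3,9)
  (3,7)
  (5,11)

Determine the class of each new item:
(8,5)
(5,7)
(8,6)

Positive, Negative, Positive

The rule appears to be: product is even.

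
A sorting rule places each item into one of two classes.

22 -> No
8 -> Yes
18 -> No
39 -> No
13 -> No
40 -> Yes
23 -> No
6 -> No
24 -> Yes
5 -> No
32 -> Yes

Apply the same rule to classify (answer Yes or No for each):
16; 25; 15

Rule: multiple of 4. This holds for each 'Yes' example and fails for each 'No' one.
16: 16 = 4·4, fits → Yes.
25: 25 = 4·6 + 1, lacks this property → No.
15: 15 = 4·3 + 3, lacks this property → No.

Yes, No, No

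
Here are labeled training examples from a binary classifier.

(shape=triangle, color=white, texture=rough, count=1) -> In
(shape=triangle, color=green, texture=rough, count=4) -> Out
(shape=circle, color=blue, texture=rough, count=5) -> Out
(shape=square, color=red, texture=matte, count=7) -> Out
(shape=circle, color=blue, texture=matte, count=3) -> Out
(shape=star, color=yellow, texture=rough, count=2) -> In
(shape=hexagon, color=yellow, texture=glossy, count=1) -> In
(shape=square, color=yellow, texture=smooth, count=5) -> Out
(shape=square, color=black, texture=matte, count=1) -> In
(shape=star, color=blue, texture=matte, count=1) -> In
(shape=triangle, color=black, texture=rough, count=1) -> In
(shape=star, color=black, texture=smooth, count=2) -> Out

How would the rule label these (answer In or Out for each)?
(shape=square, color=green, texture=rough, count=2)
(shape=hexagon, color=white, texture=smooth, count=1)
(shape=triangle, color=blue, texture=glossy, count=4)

The distinguishing property — texture is not smooth AND count ≤ 2 — holds for all the 'In' cases and none of the 'Out' cases.
(shape=square, color=green, texture=rough, count=2) — texture is rough, count = 2, hence In. (shape=hexagon, color=white, texture=smooth, count=1) — texture is smooth, count = 1, hence Out. (shape=triangle, color=blue, texture=glossy, count=4) — texture is glossy, count = 4, hence Out.

In, Out, Out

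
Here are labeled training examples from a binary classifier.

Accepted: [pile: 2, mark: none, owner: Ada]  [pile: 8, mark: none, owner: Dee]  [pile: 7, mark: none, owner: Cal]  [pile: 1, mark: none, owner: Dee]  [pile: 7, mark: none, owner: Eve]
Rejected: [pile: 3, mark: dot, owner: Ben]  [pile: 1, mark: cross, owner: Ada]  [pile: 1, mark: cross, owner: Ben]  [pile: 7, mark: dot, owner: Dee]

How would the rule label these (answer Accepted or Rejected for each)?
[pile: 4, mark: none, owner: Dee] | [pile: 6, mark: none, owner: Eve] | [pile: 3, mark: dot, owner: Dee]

Accepted, Accepted, Rejected

The simplest hypothesis consistent with all the labels is: mark is none.
[pile: 4, mark: none, owner: Dee]: mark is none, has this property → Accepted. [pile: 6, mark: none, owner: Eve]: mark is none, has this property → Accepted. [pile: 3, mark: dot, owner: Dee]: mark is dot, doesn't match → Rejected.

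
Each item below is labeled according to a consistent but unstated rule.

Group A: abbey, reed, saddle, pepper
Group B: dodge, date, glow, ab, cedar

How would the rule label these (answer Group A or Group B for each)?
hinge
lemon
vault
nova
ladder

Group B, Group B, Group B, Group B, Group A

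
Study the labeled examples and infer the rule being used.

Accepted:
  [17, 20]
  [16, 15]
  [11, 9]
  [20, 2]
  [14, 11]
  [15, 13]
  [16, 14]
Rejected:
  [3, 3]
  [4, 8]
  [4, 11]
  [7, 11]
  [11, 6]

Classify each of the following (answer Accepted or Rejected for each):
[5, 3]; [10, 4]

Rejected, Rejected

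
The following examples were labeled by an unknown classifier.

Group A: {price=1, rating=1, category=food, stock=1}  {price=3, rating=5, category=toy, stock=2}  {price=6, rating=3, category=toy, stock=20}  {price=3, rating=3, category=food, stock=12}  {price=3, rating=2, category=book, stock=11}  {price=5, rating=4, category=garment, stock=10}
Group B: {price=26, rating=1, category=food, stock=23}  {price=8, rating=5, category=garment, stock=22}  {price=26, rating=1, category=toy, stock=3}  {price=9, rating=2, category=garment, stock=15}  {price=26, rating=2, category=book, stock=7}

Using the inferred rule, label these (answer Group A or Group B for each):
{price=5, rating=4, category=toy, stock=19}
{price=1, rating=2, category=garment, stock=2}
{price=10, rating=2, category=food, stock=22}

Group A, Group A, Group B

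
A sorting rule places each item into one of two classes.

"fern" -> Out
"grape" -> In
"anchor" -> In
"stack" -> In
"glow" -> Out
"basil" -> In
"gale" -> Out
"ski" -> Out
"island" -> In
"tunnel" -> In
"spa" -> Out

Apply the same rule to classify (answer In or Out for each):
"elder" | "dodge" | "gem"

All 'In' examples share one property — length ≥ 5 — and every 'Out' example lacks it.
"elder" — length 5, hence In. "dodge" — length 5, hence In. "gem" — length 3, hence Out.

In, In, Out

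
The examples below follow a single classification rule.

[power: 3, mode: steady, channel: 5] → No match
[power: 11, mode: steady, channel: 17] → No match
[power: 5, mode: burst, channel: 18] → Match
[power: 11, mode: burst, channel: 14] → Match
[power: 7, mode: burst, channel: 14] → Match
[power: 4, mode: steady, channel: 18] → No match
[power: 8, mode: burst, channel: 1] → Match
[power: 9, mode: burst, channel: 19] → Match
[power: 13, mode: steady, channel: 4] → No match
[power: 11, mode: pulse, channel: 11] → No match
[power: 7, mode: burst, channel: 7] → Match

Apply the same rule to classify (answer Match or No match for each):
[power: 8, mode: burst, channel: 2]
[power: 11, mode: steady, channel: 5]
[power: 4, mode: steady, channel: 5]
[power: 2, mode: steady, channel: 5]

The pattern is that an item is 'Match' exactly when: mode is burst.

Match, No match, No match, No match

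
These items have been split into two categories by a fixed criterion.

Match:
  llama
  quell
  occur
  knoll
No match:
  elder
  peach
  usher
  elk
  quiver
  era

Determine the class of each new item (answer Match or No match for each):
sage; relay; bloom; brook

The pattern is that an item is 'Match' exactly when: has a double letter.
sage → no doubled letter → No match. relay → no doubled letter → No match. bloom → 'oo' doubled → Match. brook → 'oo' doubled → Match.

No match, No match, Match, Match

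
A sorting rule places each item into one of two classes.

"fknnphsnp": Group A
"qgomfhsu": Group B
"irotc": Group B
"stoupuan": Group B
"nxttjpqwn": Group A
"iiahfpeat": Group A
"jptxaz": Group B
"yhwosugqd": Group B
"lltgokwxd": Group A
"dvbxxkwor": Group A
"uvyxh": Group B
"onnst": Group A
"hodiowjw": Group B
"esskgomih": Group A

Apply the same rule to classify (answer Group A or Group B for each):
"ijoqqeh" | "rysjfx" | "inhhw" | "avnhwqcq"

The common property of the 'Group A' items is: has a double letter. No 'Group B' item has it.
"ijoqqeh" → 'qq' doubled → Group A. "rysjfx" → no doubled letter → Group B. "inhhw" → 'hh' doubled → Group A. "avnhwqcq" → no doubled letter → Group B.

Group A, Group B, Group A, Group B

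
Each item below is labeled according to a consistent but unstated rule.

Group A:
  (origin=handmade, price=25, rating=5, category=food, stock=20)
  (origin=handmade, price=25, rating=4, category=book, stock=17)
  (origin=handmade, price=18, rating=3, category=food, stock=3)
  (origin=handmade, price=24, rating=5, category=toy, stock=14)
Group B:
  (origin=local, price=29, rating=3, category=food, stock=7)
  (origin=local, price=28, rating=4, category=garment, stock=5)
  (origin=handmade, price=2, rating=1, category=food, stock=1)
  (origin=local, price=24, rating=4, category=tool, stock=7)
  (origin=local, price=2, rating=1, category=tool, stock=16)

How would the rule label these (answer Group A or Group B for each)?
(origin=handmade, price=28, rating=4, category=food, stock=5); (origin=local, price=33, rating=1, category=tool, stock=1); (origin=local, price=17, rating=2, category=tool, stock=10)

A rule that fits every label: origin is handmade AND stock ≥ 3 — true of each 'Group A' example, false of each 'Group B' one.
(origin=handmade, price=28, rating=4, category=food, stock=5) — origin is handmade, stock = 5, hence Group A. (origin=local, price=33, rating=1, category=tool, stock=1) — origin is local, stock = 1, hence Group B. (origin=local, price=17, rating=2, category=tool, stock=10) — origin is local, stock = 10, hence Group B.

Group A, Group B, Group B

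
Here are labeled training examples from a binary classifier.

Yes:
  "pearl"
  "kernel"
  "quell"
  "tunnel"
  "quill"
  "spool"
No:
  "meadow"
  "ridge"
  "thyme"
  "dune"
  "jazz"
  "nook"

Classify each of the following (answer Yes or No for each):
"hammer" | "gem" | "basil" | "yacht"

No, No, Yes, No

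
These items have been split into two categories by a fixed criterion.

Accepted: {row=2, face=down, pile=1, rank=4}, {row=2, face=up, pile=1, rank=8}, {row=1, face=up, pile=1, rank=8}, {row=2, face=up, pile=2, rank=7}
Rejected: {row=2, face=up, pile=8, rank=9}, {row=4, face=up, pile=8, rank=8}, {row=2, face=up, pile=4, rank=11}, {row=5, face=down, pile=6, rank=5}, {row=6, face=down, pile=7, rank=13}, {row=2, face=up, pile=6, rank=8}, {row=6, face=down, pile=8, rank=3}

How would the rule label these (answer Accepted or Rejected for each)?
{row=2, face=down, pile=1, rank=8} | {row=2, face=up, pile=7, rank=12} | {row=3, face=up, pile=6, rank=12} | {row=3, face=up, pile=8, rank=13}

The pattern is that an item is 'Accepted' exactly when: pile ≤ 2.
{row=2, face=down, pile=1, rank=8}: pile = 1, qualifies → Accepted.
{row=2, face=up, pile=7, rank=12}: pile = 7, does not pass → Rejected.
{row=3, face=up, pile=6, rank=12}: pile = 6, does not pass → Rejected.
{row=3, face=up, pile=8, rank=13}: pile = 8, does not pass → Rejected.

Accepted, Rejected, Rejected, Rejected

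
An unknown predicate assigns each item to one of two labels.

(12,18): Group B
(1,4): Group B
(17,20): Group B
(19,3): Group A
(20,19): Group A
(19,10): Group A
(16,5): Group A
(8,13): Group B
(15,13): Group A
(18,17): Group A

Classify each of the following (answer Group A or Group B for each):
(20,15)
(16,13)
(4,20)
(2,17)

Group A, Group A, Group B, Group B

The pattern is that an item is 'Group A' exactly when: first > second.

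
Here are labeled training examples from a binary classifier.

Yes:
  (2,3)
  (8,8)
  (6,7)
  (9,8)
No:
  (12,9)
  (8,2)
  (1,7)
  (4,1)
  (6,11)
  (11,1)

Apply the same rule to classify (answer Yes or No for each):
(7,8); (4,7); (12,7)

Yes, No, No

The rule appears to be: |first − second| ≤ 1.
(7,8): |7−8| = 1 — satisfies this, so Yes.
(4,7): |4−7| = 3 — does not fit, so No.
(12,7): |12−7| = 5 — does not fit, so No.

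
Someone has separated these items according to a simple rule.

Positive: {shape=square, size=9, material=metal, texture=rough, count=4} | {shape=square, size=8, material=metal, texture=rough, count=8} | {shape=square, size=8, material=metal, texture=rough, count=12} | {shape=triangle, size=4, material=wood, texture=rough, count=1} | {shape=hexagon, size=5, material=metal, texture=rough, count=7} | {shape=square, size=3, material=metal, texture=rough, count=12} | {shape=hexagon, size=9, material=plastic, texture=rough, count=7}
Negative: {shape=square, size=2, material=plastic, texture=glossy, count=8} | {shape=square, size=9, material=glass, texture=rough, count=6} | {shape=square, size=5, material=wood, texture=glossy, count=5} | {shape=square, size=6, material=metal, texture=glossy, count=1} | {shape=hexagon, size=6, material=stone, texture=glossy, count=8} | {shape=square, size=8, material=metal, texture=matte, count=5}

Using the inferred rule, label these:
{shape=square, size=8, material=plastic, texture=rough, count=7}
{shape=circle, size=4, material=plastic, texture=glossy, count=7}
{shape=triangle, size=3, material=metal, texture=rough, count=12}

Positive, Negative, Positive

Every 'Positive' example satisfies: texture is rough AND count ≠ 6. None of the 'Negative' examples do.
{shape=square, size=8, material=plastic, texture=rough, count=7}: texture is rough, count = 7 — has this property, so Positive.
{shape=circle, size=4, material=plastic, texture=glossy, count=7}: texture is glossy, count = 7 — doesn't match, so Negative.
{shape=triangle, size=3, material=metal, texture=rough, count=12}: texture is rough, count = 12 — has this property, so Positive.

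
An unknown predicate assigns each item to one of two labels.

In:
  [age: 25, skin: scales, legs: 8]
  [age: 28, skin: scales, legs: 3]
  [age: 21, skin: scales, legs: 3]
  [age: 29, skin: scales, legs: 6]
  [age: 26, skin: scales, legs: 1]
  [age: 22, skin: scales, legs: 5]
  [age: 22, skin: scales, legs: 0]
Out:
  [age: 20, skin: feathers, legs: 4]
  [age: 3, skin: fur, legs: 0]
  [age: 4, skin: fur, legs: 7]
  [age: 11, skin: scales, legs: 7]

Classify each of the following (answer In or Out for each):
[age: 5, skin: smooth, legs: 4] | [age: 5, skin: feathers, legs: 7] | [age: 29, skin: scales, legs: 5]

Out, Out, In

The pattern is that an item is 'In' exactly when: age ≥ 21.
[age: 5, skin: smooth, legs: 4]: age = 5 — does not satisfy this, so Out. [age: 5, skin: feathers, legs: 7]: age = 5 — does not satisfy this, so Out. [age: 29, skin: scales, legs: 5]: age = 29 — satisfies this, so In.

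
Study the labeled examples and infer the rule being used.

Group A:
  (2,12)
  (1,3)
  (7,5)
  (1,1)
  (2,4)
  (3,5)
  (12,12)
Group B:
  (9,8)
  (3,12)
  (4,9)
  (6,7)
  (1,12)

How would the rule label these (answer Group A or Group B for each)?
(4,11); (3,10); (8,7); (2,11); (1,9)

Group B, Group B, Group B, Group B, Group A

The pattern is that an item is 'Group A' exactly when: sum is even.
(4,11): 4+11 = 15 — does not fit, so Group B. (3,10): 3+10 = 13 — does not fit, so Group B. (8,7): 8+7 = 15 — does not fit, so Group B. (2,11): 2+11 = 13 — does not fit, so Group B. (1,9): 1+9 = 10 — qualifies, so Group A.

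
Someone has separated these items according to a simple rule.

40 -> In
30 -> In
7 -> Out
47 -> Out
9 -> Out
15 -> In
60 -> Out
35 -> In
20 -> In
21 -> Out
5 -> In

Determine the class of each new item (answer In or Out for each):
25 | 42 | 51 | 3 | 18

The classifier is using: multiple of 5 AND at most 40.
25: 25 = 5·5, 25 ≤ 40, has this property → In.
42: 42 = 5·8 + 2, 42 > 40, doesn't qualify → Out.
51: 51 = 5·10 + 1, 51 > 40, doesn't qualify → Out.
3: 3 = 5·0 + 3, 3 ≤ 40, doesn't qualify → Out.
18: 18 = 5·3 + 3, 18 ≤ 40, doesn't qualify → Out.

In, Out, Out, Out, Out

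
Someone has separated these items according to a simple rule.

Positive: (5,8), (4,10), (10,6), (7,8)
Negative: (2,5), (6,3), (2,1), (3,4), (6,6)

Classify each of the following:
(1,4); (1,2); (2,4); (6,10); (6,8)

Negative, Negative, Negative, Positive, Positive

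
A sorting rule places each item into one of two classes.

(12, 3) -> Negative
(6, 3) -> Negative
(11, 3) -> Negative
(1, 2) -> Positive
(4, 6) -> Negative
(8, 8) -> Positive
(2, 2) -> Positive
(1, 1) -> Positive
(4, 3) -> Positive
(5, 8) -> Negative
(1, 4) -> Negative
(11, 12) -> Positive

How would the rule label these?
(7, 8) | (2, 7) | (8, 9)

Positive, Negative, Positive

The classifier is using: |first − second| ≤ 1.
(7, 8): |7−8| = 1 — matches, so Positive.
(2, 7): |2−7| = 5 — fails the rule, so Negative.
(8, 9): |8−9| = 1 — matches, so Positive.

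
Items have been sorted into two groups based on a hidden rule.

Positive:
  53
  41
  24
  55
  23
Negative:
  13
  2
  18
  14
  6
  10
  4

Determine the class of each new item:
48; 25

Positive, Positive

Every 'Positive' example satisfies: at least 23. None of the 'Negative' examples do.
48: Positive (48 ≥ 23). 25: Positive (25 ≥ 23).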